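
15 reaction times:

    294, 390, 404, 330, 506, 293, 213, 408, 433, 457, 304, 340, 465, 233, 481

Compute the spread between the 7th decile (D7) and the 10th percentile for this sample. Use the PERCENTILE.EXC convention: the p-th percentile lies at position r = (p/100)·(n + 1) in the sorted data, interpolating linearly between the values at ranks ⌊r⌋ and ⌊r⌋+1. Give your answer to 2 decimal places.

212.80

Sorted: 213, 233, 293, 294, 304, 330, 340, 390, 404, 408, 433, 457, 465, 481, 506.
n = 15.
P10: r = 1.6; ranks 1–2 are 213, 233; interpolating gives 225.
P70: r = 11.2; ranks 11–12 are 433, 457; interpolating gives 437.8.
Difference: 437.8 − 225 = 212.8.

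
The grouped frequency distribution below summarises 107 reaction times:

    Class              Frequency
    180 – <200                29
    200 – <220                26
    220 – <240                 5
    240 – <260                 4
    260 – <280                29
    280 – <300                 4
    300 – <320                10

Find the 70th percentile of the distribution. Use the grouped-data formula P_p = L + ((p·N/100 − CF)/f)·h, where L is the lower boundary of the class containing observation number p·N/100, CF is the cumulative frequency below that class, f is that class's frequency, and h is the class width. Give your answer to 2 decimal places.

N = 107; target position k = 70/100 · 107 = 74.9.
Cumulative frequencies: 29, 55, 60, 64, 93, 97, 107.
Observation 74.9 falls in the class 260 – <280.
L = 260, CF = 64, f = 29, h = 20.
P70 = 260 + ((74.9 − 64)/29)·20 = 260 + 7.51724 = 267.517.

267.52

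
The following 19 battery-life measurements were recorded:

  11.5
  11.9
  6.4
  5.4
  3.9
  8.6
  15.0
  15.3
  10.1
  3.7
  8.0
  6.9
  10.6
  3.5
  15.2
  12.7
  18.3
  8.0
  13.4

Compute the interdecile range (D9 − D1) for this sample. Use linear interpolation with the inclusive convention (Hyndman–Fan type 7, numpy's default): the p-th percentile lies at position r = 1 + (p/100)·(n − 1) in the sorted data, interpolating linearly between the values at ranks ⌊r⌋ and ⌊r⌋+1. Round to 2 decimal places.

Sorted: 3.5, 3.7, 3.9, 5.4, 6.4, 6.9, 8.0, 8.0, 8.6, 10.1, 10.6, 11.5, 11.9, 12.7, 13.4, 15.0, 15.2, 15.3, 18.3.
n = 19.
P10: r = 2.8; ranks 2–3 are 3.7, 3.9; interpolating gives 3.86.
P90: r = 17.2; ranks 17–18 are 15.2, 15.3; interpolating gives 15.22.
Difference: 15.22 − 3.86 = 11.36.

11.36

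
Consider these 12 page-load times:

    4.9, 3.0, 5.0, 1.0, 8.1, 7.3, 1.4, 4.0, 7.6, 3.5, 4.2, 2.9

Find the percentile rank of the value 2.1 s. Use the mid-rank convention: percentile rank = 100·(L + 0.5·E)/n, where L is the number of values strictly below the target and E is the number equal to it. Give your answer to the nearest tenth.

16.7

Sorted: 1.0, 1.4, 2.9, 3.0, 3.5, 4.0, 4.2, 4.9, 5.0, 7.3, 7.6, 8.1.
Count below 2.1: L = 2; count equal: E = 0; n = 12.
Percentile rank = 100·(2 + 0.5·0)/12 = 100·2/12 = 16.67.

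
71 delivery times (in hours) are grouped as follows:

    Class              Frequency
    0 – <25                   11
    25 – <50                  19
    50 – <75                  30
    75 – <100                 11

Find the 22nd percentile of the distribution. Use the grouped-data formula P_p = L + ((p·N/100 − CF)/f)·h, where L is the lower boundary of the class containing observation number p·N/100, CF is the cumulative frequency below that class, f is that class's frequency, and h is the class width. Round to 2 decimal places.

N = 71; target position k = 22/100 · 71 = 15.62.
Cumulative frequencies: 11, 30, 60, 71.
Observation 15.62 falls in the class 25 – <50.
L = 25, CF = 11, f = 19, h = 25.
P22 = 25 + ((15.62 − 11)/19)·25 = 25 + 6.07895 = 31.0789.

31.08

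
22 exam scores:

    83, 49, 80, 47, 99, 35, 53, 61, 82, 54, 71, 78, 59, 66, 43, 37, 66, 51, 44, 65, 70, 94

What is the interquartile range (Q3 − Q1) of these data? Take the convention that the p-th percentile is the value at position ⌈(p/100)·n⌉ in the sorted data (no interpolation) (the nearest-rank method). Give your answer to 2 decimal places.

29.00

Sorted: 35, 37, 43, 44, 47, 49, 51, 53, 54, 59, 61, 65, 66, 66, 70, 71, 78, 80, 82, 83, 94, 99.
n = 22.
P25: rank ⌈25/100·22⌉ = 6 → 49.
P75: rank ⌈75/100·22⌉ = 17 → 78.
Difference: 78 − 49 = 29.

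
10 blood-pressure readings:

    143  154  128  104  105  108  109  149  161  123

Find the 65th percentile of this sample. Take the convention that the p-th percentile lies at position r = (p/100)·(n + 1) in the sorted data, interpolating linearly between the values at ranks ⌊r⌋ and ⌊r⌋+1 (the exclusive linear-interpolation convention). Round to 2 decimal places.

Sorted: 104, 105, 108, 109, 123, 128, 143, 149, 154, 161.
n = 10.
r = (65/100)·(10 + 1) = 7.15.
Rank 7 is 143 and rank 8 is 149.
Interpolate: 143 + 0.15·(149 − 143) = 143 + 0.15·6 = 143.9.

143.90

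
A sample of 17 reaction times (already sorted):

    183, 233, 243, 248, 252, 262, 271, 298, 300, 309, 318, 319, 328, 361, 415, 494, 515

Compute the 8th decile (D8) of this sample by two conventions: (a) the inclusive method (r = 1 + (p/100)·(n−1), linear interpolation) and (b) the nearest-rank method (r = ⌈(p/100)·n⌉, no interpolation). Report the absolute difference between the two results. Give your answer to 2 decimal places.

6.60

n = 17.
(a) r = 13.8; between ranks 13 (328) and 14 (361): 354.4.
(b) the nearest-rank method: rank 14 → 361.
|354.4 − 361| = 6.6.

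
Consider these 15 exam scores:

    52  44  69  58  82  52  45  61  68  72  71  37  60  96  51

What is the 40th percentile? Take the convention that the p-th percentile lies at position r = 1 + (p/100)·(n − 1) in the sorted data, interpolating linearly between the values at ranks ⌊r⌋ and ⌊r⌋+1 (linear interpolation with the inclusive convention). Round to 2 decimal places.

Sorted: 37, 44, 45, 51, 52, 52, 58, 60, 61, 68, 69, 71, 72, 82, 96.
n = 15.
r = 1 + (40/100)·(15 − 1) = 1 + 5.6 = 6.6.
Rank 6 is 52 and rank 7 is 58.
Interpolate: 52 + 0.6·(58 − 52) = 52 + 0.6·6 = 55.6.

55.60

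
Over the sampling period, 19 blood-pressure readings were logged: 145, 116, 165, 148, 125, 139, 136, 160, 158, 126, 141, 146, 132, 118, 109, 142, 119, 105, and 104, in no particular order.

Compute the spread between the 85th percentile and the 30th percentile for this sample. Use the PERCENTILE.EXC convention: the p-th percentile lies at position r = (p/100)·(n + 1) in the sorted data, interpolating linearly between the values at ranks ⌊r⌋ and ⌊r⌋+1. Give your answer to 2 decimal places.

39.00

Sorted: 104, 105, 109, 116, 118, 119, 125, 126, 132, 136, 139, 141, 142, 145, 146, 148, 158, 160, 165.
n = 19.
P30: r = 6 (integer) → 119.
P85: r = 17 (integer) → 158.
Difference: 158 − 119 = 39.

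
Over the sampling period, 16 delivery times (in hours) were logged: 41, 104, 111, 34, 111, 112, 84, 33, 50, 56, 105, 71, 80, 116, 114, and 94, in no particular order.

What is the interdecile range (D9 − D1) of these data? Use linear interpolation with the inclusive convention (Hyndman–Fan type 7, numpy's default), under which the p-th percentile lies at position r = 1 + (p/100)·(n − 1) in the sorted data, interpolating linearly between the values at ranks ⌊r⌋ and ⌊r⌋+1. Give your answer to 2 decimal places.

Sorted: 33, 34, 41, 50, 56, 71, 80, 84, 94, 104, 105, 111, 111, 112, 114, 116.
n = 16.
P10: r = 2.5; ranks 2–3 are 34, 41; interpolating gives 37.5.
P90: r = 14.5; ranks 14–15 are 112, 114; interpolating gives 113.
Difference: 113 − 37.5 = 75.5.

75.50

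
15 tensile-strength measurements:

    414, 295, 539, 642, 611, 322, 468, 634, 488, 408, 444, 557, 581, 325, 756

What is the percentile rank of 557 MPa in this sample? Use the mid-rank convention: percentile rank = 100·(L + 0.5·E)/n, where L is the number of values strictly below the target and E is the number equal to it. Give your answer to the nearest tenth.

Sorted: 295, 322, 325, 408, 414, 444, 468, 488, 539, 557, 581, 611, 634, 642, 756.
Count below 557: L = 9; count equal: E = 1; n = 15.
Percentile rank = 100·(9 + 0.5·1)/15 = 100·9.5/15 = 63.33.

63.3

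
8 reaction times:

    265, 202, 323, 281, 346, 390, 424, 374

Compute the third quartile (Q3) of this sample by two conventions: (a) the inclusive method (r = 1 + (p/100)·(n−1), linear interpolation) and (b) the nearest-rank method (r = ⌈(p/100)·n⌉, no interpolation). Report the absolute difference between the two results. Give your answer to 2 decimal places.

4.00

Sorted: 202, 265, 281, 323, 346, 374, 390, 424.
n = 8.
(a) r = 6.25; between ranks 6 (374) and 7 (390): 378.
(b) the nearest-rank method: rank 6 → 374.
|378 − 374| = 4.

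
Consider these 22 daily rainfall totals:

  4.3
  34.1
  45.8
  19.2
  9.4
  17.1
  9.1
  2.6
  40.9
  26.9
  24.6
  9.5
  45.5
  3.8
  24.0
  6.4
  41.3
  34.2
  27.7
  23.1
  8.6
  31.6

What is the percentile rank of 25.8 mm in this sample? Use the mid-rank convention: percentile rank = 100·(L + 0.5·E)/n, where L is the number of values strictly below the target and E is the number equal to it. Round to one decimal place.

59.1

Sorted: 2.6, 3.8, 4.3, 6.4, 8.6, 9.1, 9.4, 9.5, 17.1, 19.2, 23.1, 24.0, 24.6, 26.9, 27.7, 31.6, 34.1, 34.2, 40.9, 41.3, 45.5, 45.8.
Count below 25.8: L = 13; count equal: E = 0; n = 22.
Percentile rank = 100·(13 + 0.5·0)/22 = 100·13/22 = 59.09.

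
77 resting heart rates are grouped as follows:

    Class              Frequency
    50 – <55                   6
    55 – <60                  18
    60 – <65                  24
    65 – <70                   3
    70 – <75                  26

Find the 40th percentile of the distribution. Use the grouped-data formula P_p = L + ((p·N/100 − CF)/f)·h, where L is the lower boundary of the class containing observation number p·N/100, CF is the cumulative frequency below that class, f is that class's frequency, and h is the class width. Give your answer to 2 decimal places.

61.42

N = 77; target position k = 40/100 · 77 = 30.8.
Cumulative frequencies: 6, 24, 48, 51, 77.
Observation 30.8 falls in the class 60 – <65.
L = 60, CF = 24, f = 24, h = 5.
P40 = 60 + ((30.8 − 24)/24)·5 = 60 + 1.41667 = 61.4167.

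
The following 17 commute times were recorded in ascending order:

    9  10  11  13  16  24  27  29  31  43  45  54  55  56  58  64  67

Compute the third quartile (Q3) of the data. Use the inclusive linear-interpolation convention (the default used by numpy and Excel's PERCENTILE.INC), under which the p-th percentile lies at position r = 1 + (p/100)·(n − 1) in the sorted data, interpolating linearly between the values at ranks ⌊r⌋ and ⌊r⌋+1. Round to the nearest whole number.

55

n = 17.
r = 1 + (75/100)·(17 − 1) = 1 + 12 = 13.
r is an integer, so P75 is the value at rank 13: 55.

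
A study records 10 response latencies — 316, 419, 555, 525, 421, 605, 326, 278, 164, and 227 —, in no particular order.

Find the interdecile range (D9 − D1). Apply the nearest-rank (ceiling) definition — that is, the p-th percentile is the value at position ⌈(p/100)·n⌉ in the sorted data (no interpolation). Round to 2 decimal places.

Sorted: 164, 227, 278, 316, 326, 419, 421, 525, 555, 605.
n = 10.
P10: rank ⌈10/100·10⌉ = 1 → 164.
P90: rank ⌈90/100·10⌉ = 9 → 555.
Difference: 555 − 164 = 391.

391.00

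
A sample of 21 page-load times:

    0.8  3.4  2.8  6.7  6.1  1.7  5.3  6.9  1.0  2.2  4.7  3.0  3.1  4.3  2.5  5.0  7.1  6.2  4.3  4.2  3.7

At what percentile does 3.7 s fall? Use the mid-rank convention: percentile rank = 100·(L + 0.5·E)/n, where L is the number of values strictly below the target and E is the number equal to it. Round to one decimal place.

45.2

Sorted: 0.8, 1.0, 1.7, 2.2, 2.5, 2.8, 3.0, 3.1, 3.4, 3.7, 4.2, 4.3, 4.3, 4.7, 5.0, 5.3, 6.1, 6.2, 6.7, 6.9, 7.1.
Count below 3.7: L = 9; count equal: E = 1; n = 21.
Percentile rank = 100·(9 + 0.5·1)/21 = 100·9.5/21 = 45.24.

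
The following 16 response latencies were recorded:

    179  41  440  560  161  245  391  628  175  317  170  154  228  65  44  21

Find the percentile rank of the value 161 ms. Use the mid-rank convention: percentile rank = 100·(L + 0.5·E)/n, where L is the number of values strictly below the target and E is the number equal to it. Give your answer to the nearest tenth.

Sorted: 21, 41, 44, 65, 154, 161, 170, 175, 179, 228, 245, 317, 391, 440, 560, 628.
Count below 161: L = 5; count equal: E = 1; n = 16.
Percentile rank = 100·(5 + 0.5·1)/16 = 100·5.5/16 = 34.38.

34.4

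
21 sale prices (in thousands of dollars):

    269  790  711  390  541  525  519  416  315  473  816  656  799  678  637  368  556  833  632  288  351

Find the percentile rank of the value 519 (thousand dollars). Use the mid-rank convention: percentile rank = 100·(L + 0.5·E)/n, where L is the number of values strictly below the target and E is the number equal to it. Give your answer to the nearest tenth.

Sorted: 269, 288, 315, 351, 368, 390, 416, 473, 519, 525, 541, 556, 632, 637, 656, 678, 711, 790, 799, 816, 833.
Count below 519: L = 8; count equal: E = 1; n = 21.
Percentile rank = 100·(8 + 0.5·1)/21 = 100·8.5/21 = 40.48.

40.5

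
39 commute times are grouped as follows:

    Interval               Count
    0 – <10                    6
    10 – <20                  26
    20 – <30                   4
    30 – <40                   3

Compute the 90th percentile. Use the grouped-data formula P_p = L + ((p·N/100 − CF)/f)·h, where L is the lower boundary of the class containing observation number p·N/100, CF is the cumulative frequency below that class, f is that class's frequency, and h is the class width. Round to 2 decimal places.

27.75

N = 39; target position k = 90/100 · 39 = 35.1.
Cumulative frequencies: 6, 32, 36, 39.
Observation 35.1 falls in the class 20 – <30.
L = 20, CF = 32, f = 4, h = 10.
P90 = 20 + ((35.1 − 32)/4)·10 = 20 + 7.75 = 27.75.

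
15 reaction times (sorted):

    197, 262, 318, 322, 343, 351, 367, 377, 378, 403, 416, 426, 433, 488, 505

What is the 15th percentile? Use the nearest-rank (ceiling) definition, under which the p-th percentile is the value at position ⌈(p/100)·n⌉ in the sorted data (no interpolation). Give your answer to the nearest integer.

318

n = 15.
Position = ⌈15/100 · 15⌉ = ⌈2.25⌉ = 3.
The value at rank 3 is 318.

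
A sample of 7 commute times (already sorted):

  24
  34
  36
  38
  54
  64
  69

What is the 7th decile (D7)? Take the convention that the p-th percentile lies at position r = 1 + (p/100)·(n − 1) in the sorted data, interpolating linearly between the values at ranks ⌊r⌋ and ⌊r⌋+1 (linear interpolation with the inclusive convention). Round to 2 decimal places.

56.00

n = 7.
r = 1 + (70/100)·(7 − 1) = 1 + 4.2 = 5.2.
Rank 5 is 54 and rank 6 is 64.
Interpolate: 54 + 0.2·(64 − 54) = 54 + 0.2·10 = 56.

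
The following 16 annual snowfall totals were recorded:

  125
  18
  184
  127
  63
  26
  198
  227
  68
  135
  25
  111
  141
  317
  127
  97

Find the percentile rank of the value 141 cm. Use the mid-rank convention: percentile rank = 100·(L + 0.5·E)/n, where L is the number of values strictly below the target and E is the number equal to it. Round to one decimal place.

71.9

Sorted: 18, 25, 26, 63, 68, 97, 111, 125, 127, 127, 135, 141, 184, 198, 227, 317.
Count below 141: L = 11; count equal: E = 1; n = 16.
Percentile rank = 100·(11 + 0.5·1)/16 = 100·11.5/16 = 71.88.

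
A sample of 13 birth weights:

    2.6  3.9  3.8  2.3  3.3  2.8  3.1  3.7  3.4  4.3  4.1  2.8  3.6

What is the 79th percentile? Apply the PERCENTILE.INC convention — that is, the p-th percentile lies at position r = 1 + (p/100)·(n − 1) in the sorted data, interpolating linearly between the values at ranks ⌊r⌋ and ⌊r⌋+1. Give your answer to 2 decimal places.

Sorted: 2.3, 2.6, 2.8, 2.8, 3.1, 3.3, 3.4, 3.6, 3.7, 3.8, 3.9, 4.1, 4.3.
n = 13.
r = 1 + (79/100)·(13 − 1) = 1 + 9.48 = 10.48.
Rank 10 is 3.8 and rank 11 is 3.9.
Interpolate: 3.8 + 0.48·(3.9 − 3.8) = 3.8 + 0.48·0.1 = 3.848.

3.85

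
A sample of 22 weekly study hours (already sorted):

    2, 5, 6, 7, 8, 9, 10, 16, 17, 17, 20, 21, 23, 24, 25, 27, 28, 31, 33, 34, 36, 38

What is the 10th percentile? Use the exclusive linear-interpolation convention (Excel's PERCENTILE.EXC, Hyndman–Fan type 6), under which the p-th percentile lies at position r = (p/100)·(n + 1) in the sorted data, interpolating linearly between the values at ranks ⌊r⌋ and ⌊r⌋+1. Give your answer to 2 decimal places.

5.30

n = 22.
r = (10/100)·(22 + 1) = 2.3.
Rank 2 is 5 and rank 3 is 6.
Interpolate: 5 + 0.3·(6 − 5) = 5 + 0.3·1 = 5.3.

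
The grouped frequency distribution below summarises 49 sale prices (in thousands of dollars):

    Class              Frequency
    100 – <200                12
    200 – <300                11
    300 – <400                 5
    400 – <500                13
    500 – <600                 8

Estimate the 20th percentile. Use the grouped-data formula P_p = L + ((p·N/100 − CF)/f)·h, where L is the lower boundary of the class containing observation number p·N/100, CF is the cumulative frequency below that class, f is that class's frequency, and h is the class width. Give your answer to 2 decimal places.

N = 49; target position k = 20/100 · 49 = 9.8.
Cumulative frequencies: 12, 23, 28, 41, 49.
Observation 9.8 falls in the class 100 – <200.
L = 100, CF = 0, f = 12, h = 100.
P20 = 100 + ((9.8 − 0)/12)·100 = 100 + 81.6667 = 181.667.

181.67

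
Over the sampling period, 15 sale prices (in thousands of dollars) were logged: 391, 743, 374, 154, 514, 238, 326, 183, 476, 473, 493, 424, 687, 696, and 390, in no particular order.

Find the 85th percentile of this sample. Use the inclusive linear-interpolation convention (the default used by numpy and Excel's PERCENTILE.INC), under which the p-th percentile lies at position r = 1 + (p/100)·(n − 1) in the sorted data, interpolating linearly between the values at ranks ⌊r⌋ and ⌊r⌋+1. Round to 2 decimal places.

Sorted: 154, 183, 238, 326, 374, 390, 391, 424, 473, 476, 493, 514, 687, 696, 743.
n = 15.
r = 1 + (85/100)·(15 − 1) = 1 + 11.9 = 12.9.
Rank 12 is 514 and rank 13 is 687.
Interpolate: 514 + 0.9·(687 − 514) = 514 + 0.9·173 = 669.7.

669.70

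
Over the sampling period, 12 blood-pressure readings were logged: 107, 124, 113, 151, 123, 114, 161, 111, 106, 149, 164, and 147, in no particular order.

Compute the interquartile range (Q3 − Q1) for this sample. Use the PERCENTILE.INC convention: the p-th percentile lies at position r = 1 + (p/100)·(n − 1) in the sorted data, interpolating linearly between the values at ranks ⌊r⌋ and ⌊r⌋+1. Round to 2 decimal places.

37.00

Sorted: 106, 107, 111, 113, 114, 123, 124, 147, 149, 151, 161, 164.
n = 12.
P25: r = 3.75; ranks 3–4 are 111, 113; interpolating gives 112.5.
P75: r = 9.25; ranks 9–10 are 149, 151; interpolating gives 149.5.
Difference: 149.5 − 112.5 = 37.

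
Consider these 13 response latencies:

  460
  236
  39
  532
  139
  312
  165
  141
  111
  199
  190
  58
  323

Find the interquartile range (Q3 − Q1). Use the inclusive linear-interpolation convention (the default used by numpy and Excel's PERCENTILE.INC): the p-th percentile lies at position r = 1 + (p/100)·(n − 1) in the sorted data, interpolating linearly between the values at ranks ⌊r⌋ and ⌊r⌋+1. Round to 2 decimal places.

173.00

Sorted: 39, 58, 111, 139, 141, 165, 190, 199, 236, 312, 323, 460, 532.
n = 13.
P25: r = 4 (integer) → 139.
P75: r = 10 (integer) → 312.
Difference: 312 − 139 = 173.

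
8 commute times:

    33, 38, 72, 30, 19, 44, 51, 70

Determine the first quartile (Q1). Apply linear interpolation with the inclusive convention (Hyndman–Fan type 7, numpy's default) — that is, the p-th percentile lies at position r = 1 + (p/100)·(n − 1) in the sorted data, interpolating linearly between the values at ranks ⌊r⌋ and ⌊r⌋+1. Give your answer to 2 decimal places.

32.25

Sorted: 19, 30, 33, 38, 44, 51, 70, 72.
n = 8.
r = 1 + (25/100)·(8 − 1) = 1 + 1.75 = 2.75.
Rank 2 is 30 and rank 3 is 33.
Interpolate: 30 + 0.75·(33 − 30) = 30 + 0.75·3 = 32.25.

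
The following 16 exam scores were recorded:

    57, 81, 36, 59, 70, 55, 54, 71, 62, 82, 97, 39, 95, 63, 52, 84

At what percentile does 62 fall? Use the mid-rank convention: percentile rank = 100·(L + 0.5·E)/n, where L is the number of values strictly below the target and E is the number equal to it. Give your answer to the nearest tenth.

Sorted: 36, 39, 52, 54, 55, 57, 59, 62, 63, 70, 71, 81, 82, 84, 95, 97.
Count below 62: L = 7; count equal: E = 1; n = 16.
Percentile rank = 100·(7 + 0.5·1)/16 = 100·7.5/16 = 46.88.

46.9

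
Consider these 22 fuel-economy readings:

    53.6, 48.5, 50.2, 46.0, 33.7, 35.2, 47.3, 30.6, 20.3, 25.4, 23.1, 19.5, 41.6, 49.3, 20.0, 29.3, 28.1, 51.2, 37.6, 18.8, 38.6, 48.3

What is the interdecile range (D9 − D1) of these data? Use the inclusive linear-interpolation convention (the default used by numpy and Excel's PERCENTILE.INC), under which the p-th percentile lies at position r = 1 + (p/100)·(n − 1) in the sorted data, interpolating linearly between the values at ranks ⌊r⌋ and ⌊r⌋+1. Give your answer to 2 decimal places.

30.08

Sorted: 18.8, 19.5, 20.0, 20.3, 23.1, 25.4, 28.1, 29.3, 30.6, 33.7, 35.2, 37.6, 38.6, 41.6, 46.0, 47.3, 48.3, 48.5, 49.3, 50.2, 51.2, 53.6.
n = 22.
P10: r = 3.1; ranks 3–4 are 20.0, 20.3; interpolating gives 20.03.
P90: r = 19.9; ranks 19–20 are 49.3, 50.2; interpolating gives 50.11.
Difference: 50.11 − 20.03 = 30.08.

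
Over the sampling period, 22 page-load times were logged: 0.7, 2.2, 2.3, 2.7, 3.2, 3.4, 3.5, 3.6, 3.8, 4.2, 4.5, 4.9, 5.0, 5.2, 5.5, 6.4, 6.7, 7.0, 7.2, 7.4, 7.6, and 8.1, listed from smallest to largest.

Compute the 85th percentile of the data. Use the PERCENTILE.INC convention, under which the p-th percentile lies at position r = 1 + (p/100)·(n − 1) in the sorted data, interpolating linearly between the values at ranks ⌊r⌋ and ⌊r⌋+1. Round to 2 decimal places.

n = 22.
r = 1 + (85/100)·(22 − 1) = 1 + 17.85 = 18.85.
Rank 18 is 7.0 and rank 19 is 7.2.
Interpolate: 7.0 + 0.85·(7.2 − 7.0) = 7.0 + 0.85·0.2 = 7.17.

7.17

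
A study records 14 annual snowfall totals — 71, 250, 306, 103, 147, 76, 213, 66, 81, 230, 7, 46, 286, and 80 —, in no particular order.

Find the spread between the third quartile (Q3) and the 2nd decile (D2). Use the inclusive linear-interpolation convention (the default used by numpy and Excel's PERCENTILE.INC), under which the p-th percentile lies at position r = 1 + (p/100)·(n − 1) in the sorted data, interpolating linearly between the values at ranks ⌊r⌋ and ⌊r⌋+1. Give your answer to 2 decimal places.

156.75

Sorted: 7, 46, 66, 71, 76, 80, 81, 103, 147, 213, 230, 250, 286, 306.
n = 14.
P20: r = 3.6; ranks 3–4 are 66, 71; interpolating gives 69.
P75: r = 10.75; ranks 10–11 are 213, 230; interpolating gives 225.75.
Difference: 225.75 − 69 = 156.75.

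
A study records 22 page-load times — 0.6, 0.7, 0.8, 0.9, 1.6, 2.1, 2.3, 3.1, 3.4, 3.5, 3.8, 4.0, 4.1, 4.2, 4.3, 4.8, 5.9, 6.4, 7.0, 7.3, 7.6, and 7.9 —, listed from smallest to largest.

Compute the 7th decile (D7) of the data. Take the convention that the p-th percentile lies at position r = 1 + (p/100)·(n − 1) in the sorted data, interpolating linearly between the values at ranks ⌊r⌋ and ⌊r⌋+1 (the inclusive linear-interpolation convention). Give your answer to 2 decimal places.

n = 22.
r = 1 + (70/100)·(22 − 1) = 1 + 14.7 = 15.7.
Rank 15 is 4.3 and rank 16 is 4.8.
Interpolate: 4.3 + 0.7·(4.8 − 4.3) = 4.3 + 0.7·0.5 = 4.65.

4.65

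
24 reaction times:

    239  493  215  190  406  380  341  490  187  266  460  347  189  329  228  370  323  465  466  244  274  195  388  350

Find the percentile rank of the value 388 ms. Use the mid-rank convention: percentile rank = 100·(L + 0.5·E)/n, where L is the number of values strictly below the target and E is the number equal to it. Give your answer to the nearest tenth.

72.9

Sorted: 187, 189, 190, 195, 215, 228, 239, 244, 266, 274, 323, 329, 341, 347, 350, 370, 380, 388, 406, 460, 465, 466, 490, 493.
Count below 388: L = 17; count equal: E = 1; n = 24.
Percentile rank = 100·(17 + 0.5·1)/24 = 100·17.5/24 = 72.92.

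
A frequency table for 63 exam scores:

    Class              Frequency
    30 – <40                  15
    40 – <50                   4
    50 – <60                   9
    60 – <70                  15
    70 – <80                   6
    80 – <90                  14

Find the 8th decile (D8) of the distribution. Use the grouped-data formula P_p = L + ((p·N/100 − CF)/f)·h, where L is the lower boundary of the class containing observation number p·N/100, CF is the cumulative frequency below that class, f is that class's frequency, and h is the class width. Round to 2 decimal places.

81.00

N = 63; target position k = 80/100 · 63 = 50.4.
Cumulative frequencies: 15, 19, 28, 43, 49, 63.
Observation 50.4 falls in the class 80 – <90.
L = 80, CF = 49, f = 14, h = 10.
P80 = 80 + ((50.4 − 49)/14)·10 = 80 + 1 = 81.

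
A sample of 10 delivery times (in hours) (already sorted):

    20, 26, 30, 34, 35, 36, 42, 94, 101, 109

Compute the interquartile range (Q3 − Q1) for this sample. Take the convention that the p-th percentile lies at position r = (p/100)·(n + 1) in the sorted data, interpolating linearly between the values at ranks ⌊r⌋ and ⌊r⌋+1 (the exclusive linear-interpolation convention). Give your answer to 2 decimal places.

n = 10.
P25: r = 2.75; ranks 2–3 are 26, 30; interpolating gives 29.
P75: r = 8.25; ranks 8–9 are 94, 101; interpolating gives 95.75.
Difference: 95.75 − 29 = 66.75.

66.75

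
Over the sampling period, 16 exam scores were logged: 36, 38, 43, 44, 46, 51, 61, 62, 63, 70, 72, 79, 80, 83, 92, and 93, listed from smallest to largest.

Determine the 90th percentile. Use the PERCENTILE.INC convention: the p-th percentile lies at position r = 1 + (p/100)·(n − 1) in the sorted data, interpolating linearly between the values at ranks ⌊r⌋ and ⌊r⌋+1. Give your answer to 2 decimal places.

87.50

n = 16.
r = 1 + (90/100)·(16 − 1) = 1 + 13.5 = 14.5.
Rank 14 is 83 and rank 15 is 92.
Interpolate: 83 + 0.5·(92 − 83) = 83 + 0.5·9 = 87.5.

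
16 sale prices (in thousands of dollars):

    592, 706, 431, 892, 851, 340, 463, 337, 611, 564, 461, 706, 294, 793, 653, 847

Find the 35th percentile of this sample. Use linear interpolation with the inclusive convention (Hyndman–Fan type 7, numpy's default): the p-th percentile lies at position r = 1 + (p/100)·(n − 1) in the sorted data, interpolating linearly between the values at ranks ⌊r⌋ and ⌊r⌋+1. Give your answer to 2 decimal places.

488.25

Sorted: 294, 337, 340, 431, 461, 463, 564, 592, 611, 653, 706, 706, 793, 847, 851, 892.
n = 16.
r = 1 + (35/100)·(16 − 1) = 1 + 5.25 = 6.25.
Rank 6 is 463 and rank 7 is 564.
Interpolate: 463 + 0.25·(564 − 463) = 463 + 0.25·101 = 488.25.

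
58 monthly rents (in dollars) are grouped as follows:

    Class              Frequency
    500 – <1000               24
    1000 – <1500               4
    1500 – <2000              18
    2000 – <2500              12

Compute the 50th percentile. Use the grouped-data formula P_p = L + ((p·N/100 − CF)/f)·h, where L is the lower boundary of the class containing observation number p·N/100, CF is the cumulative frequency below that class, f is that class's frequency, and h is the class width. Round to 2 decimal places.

1527.78

N = 58; target position k = 50/100 · 58 = 29.
Cumulative frequencies: 24, 28, 46, 58.
Observation 29 falls in the class 1500 – <2000.
L = 1500, CF = 28, f = 18, h = 500.
P50 = 1500 + ((29 − 28)/18)·500 = 1500 + 27.7778 = 1527.78.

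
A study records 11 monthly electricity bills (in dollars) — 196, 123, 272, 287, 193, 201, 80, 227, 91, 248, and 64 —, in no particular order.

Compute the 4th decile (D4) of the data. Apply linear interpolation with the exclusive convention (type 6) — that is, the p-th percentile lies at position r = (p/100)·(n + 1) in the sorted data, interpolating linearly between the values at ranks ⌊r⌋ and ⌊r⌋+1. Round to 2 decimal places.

179.00

Sorted: 64, 80, 91, 123, 193, 196, 201, 227, 248, 272, 287.
n = 11.
r = (40/100)·(11 + 1) = 4.8.
Rank 4 is 123 and rank 5 is 193.
Interpolate: 123 + 0.8·(193 − 123) = 123 + 0.8·70 = 179.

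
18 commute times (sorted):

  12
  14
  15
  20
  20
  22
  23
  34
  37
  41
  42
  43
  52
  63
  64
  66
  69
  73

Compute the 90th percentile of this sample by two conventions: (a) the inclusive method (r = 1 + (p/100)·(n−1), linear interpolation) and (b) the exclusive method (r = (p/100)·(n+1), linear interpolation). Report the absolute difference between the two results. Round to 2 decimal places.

2.50

n = 18.
(a) r = 16.3; between ranks 16 (66) and 17 (69): 66.9.
(b) r = 17.1; between ranks 17 (69) and 18 (73): 69.4.
|66.9 − 69.4| = 2.5.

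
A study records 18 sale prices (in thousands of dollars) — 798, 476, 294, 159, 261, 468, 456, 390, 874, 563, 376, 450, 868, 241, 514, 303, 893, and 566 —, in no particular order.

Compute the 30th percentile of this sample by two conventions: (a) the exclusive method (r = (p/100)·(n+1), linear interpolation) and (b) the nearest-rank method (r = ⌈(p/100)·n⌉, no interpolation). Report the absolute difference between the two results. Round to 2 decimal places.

21.90

Sorted: 159, 241, 261, 294, 303, 376, 390, 450, 456, 468, 476, 514, 563, 566, 798, 868, 874, 893.
n = 18.
(a) r = 5.7; between ranks 5 (303) and 6 (376): 354.1.
(b) the nearest-rank method: rank 6 → 376.
|354.1 − 376| = 21.9.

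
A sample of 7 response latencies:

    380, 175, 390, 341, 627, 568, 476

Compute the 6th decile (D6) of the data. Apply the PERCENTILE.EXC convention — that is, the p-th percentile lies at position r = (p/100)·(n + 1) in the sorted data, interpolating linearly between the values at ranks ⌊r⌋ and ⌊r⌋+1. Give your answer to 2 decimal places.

458.80

Sorted: 175, 341, 380, 390, 476, 568, 627.
n = 7.
r = (60/100)·(7 + 1) = 4.8.
Rank 4 is 390 and rank 5 is 476.
Interpolate: 390 + 0.8·(476 − 390) = 390 + 0.8·86 = 458.8.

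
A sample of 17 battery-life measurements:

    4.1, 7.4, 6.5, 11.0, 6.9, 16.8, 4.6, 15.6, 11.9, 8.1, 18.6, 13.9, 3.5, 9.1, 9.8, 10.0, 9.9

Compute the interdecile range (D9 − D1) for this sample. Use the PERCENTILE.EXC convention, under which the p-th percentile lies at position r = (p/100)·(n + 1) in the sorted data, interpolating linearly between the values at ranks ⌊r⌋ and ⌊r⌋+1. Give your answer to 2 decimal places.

13.18

Sorted: 3.5, 4.1, 4.6, 6.5, 6.9, 7.4, 8.1, 9.1, 9.8, 9.9, 10.0, 11.0, 11.9, 13.9, 15.6, 16.8, 18.6.
n = 17.
P10: r = 1.8; ranks 1–2 are 3.5, 4.1; interpolating gives 3.98.
P90: r = 16.2; ranks 16–17 are 16.8, 18.6; interpolating gives 17.16.
Difference: 17.16 − 3.98 = 13.18.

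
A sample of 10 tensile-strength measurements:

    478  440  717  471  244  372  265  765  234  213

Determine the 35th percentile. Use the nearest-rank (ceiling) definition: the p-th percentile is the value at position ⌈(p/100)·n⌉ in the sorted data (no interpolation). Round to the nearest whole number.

265

Sorted: 213, 234, 244, 265, 372, 440, 471, 478, 717, 765.
n = 10.
Position = ⌈35/100 · 10⌉ = ⌈3.5⌉ = 4.
The value at rank 4 is 265.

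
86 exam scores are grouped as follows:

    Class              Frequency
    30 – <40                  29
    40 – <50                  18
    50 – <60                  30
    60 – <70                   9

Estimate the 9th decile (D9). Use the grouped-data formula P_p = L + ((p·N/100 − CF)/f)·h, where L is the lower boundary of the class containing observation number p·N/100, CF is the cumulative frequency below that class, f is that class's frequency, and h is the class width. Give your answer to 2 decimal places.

N = 86; target position k = 90/100 · 86 = 77.4.
Cumulative frequencies: 29, 47, 77, 86.
Observation 77.4 falls in the class 60 – <70.
L = 60, CF = 77, f = 9, h = 10.
P90 = 60 + ((77.4 − 77)/9)·10 = 60 + 0.444444 = 60.4444.

60.44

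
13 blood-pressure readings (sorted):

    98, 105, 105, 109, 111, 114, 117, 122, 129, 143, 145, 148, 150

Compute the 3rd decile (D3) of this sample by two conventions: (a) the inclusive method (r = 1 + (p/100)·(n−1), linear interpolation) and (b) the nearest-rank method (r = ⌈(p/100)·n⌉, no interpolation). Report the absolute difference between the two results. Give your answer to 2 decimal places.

n = 13.
(a) r = 4.6; between ranks 4 (109) and 5 (111): 110.2.
(b) the nearest-rank method: rank 4 → 109.
|110.2 − 109| = 1.2.

1.20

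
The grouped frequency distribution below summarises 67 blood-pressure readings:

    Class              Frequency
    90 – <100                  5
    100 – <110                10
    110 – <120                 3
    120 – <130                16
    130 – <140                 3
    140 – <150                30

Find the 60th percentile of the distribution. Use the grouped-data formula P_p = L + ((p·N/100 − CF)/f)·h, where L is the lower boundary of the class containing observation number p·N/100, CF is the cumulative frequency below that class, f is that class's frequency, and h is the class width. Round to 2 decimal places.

N = 67; target position k = 60/100 · 67 = 40.2.
Cumulative frequencies: 5, 15, 18, 34, 37, 67.
Observation 40.2 falls in the class 140 – <150.
L = 140, CF = 37, f = 30, h = 10.
P60 = 140 + ((40.2 − 37)/30)·10 = 140 + 1.06667 = 141.067.

141.07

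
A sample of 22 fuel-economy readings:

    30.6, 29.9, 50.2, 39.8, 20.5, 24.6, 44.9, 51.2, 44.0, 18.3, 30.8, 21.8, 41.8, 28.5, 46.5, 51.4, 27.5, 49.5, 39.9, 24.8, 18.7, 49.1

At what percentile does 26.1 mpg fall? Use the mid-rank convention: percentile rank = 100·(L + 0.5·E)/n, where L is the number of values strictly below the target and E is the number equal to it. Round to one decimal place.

27.3

Sorted: 18.3, 18.7, 20.5, 21.8, 24.6, 24.8, 27.5, 28.5, 29.9, 30.6, 30.8, 39.8, 39.9, 41.8, 44.0, 44.9, 46.5, 49.1, 49.5, 50.2, 51.2, 51.4.
Count below 26.1: L = 6; count equal: E = 0; n = 22.
Percentile rank = 100·(6 + 0.5·0)/22 = 100·6/22 = 27.27.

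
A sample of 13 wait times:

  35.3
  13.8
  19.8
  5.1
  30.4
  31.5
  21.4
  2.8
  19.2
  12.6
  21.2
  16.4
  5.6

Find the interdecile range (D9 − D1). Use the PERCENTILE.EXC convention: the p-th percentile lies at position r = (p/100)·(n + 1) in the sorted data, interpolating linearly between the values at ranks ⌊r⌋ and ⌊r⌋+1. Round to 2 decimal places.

Sorted: 2.8, 5.1, 5.6, 12.6, 13.8, 16.4, 19.2, 19.8, 21.2, 21.4, 30.4, 31.5, 35.3.
n = 13.
P10: r = 1.4; ranks 1–2 are 2.8, 5.1; interpolating gives 3.72.
P90: r = 12.6; ranks 12–13 are 31.5, 35.3; interpolating gives 33.78.
Difference: 33.78 − 3.72 = 30.06.

30.06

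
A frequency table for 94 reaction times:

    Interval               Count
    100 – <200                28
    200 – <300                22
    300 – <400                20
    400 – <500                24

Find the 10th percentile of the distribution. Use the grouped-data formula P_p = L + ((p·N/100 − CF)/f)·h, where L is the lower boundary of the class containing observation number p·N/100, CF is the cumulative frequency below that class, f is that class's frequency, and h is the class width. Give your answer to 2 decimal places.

N = 94; target position k = 10/100 · 94 = 9.4.
Cumulative frequencies: 28, 50, 70, 94.
Observation 9.4 falls in the class 100 – <200.
L = 100, CF = 0, f = 28, h = 100.
P10 = 100 + ((9.4 − 0)/28)·100 = 100 + 33.5714 = 133.571.

133.57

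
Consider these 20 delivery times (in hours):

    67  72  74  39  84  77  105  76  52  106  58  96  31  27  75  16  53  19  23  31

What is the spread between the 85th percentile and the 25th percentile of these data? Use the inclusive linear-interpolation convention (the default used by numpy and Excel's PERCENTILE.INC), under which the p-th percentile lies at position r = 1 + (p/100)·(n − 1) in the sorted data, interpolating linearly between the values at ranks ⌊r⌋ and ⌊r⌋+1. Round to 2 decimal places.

54.80

Sorted: 16, 19, 23, 27, 31, 31, 39, 52, 53, 58, 67, 72, 74, 75, 76, 77, 84, 96, 105, 106.
n = 20.
P25: r = 5.75; ranks 5–6 are 31, 31; interpolating gives 31.
P85: r = 17.15; ranks 17–18 are 84, 96; interpolating gives 85.8.
Difference: 85.8 − 31 = 54.8.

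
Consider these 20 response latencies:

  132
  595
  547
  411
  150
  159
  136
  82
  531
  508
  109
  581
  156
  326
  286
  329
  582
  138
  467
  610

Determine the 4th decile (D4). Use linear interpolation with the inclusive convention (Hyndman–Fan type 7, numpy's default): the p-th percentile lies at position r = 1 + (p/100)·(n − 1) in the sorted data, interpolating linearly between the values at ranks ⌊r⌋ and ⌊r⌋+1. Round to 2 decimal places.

235.20

Sorted: 82, 109, 132, 136, 138, 150, 156, 159, 286, 326, 329, 411, 467, 508, 531, 547, 581, 582, 595, 610.
n = 20.
r = 1 + (40/100)·(20 − 1) = 1 + 7.6 = 8.6.
Rank 8 is 159 and rank 9 is 286.
Interpolate: 159 + 0.6·(286 − 159) = 159 + 0.6·127 = 235.2.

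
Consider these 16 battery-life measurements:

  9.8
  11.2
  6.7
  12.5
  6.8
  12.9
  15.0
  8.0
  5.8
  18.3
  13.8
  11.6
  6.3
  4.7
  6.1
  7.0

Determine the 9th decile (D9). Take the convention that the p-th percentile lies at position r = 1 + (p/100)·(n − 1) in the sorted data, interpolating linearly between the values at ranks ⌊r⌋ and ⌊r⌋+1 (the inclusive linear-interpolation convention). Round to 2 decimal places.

Sorted: 4.7, 5.8, 6.1, 6.3, 6.7, 6.8, 7.0, 8.0, 9.8, 11.2, 11.6, 12.5, 12.9, 13.8, 15.0, 18.3.
n = 16.
r = 1 + (90/100)·(16 − 1) = 1 + 13.5 = 14.5.
Rank 14 is 13.8 and rank 15 is 15.0.
Interpolate: 13.8 + 0.5·(15.0 − 13.8) = 13.8 + 0.5·1.2 = 14.4.

14.40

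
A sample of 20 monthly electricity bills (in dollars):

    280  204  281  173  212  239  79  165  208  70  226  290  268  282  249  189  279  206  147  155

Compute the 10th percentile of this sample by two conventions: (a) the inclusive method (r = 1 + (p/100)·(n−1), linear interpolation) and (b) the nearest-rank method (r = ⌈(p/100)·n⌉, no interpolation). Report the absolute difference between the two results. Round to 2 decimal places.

Sorted: 70, 79, 147, 155, 165, 173, 189, 204, 206, 208, 212, 226, 239, 249, 268, 279, 280, 281, 282, 290.
n = 20.
(a) r = 2.9; between ranks 2 (79) and 3 (147): 140.2.
(b) the nearest-rank method: rank 2 → 79.
|140.2 − 79| = 61.2.

61.20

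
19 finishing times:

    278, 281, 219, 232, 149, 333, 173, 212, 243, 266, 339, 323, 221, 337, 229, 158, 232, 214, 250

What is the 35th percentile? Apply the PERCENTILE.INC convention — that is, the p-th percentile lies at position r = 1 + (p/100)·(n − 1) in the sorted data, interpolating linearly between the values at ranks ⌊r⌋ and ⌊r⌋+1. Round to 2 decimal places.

Sorted: 149, 158, 173, 212, 214, 219, 221, 229, 232, 232, 243, 250, 266, 278, 281, 323, 333, 337, 339.
n = 19.
r = 1 + (35/100)·(19 − 1) = 1 + 6.3 = 7.3.
Rank 7 is 221 and rank 8 is 229.
Interpolate: 221 + 0.3·(229 − 221) = 221 + 0.3·8 = 223.4.

223.40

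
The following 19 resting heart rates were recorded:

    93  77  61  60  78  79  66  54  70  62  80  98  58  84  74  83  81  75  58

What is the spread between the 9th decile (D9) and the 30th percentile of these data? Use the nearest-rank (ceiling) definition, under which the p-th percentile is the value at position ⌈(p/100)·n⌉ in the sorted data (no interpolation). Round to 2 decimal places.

31.00

Sorted: 54, 58, 58, 60, 61, 62, 66, 70, 74, 75, 77, 78, 79, 80, 81, 83, 84, 93, 98.
n = 19.
P30: rank ⌈30/100·19⌉ = 6 → 62.
P90: rank ⌈90/100·19⌉ = 18 → 93.
Difference: 93 − 62 = 31.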